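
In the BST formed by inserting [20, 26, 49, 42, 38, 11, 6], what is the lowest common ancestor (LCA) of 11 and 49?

Tree insertion order: [20, 26, 49, 42, 38, 11, 6]
Tree (level-order array): [20, 11, 26, 6, None, None, 49, None, None, 42, None, 38]
In a BST, the LCA of p=11, q=49 is the first node v on the
root-to-leaf path with p <= v <= q (go left if both < v, right if both > v).
Walk from root:
  at 20: 11 <= 20 <= 49, this is the LCA
LCA = 20


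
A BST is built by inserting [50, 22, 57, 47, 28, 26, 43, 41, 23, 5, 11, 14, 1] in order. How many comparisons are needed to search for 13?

Search path for 13: 50 -> 22 -> 5 -> 11 -> 14
Found: False
Comparisons: 5


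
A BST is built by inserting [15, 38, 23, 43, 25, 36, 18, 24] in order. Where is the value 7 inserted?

Starting tree (level order): [15, None, 38, 23, 43, 18, 25, None, None, None, None, 24, 36]
Insertion path: 15
Result: insert 7 as left child of 15
Final tree (level order): [15, 7, 38, None, None, 23, 43, 18, 25, None, None, None, None, 24, 36]


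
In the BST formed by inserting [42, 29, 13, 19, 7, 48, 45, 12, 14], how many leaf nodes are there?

Tree built from: [42, 29, 13, 19, 7, 48, 45, 12, 14]
Tree (level-order array): [42, 29, 48, 13, None, 45, None, 7, 19, None, None, None, 12, 14]
Rule: A leaf has 0 children.
Per-node child counts:
  node 42: 2 child(ren)
  node 29: 1 child(ren)
  node 13: 2 child(ren)
  node 7: 1 child(ren)
  node 12: 0 child(ren)
  node 19: 1 child(ren)
  node 14: 0 child(ren)
  node 48: 1 child(ren)
  node 45: 0 child(ren)
Matching nodes: [12, 14, 45]
Count of leaf nodes: 3


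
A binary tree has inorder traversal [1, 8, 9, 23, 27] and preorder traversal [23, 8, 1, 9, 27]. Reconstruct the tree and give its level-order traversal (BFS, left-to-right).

Inorder:  [1, 8, 9, 23, 27]
Preorder: [23, 8, 1, 9, 27]
Algorithm: preorder visits root first, so consume preorder in order;
for each root, split the current inorder slice at that value into
left-subtree inorder and right-subtree inorder, then recurse.
Recursive splits:
  root=23; inorder splits into left=[1, 8, 9], right=[27]
  root=8; inorder splits into left=[1], right=[9]
  root=1; inorder splits into left=[], right=[]
  root=9; inorder splits into left=[], right=[]
  root=27; inorder splits into left=[], right=[]
Reconstructed level-order: [23, 8, 27, 1, 9]


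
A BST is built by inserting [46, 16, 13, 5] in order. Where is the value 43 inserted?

Starting tree (level order): [46, 16, None, 13, None, 5]
Insertion path: 46 -> 16
Result: insert 43 as right child of 16
Final tree (level order): [46, 16, None, 13, 43, 5]


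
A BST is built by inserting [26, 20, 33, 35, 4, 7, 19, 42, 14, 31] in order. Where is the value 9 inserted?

Starting tree (level order): [26, 20, 33, 4, None, 31, 35, None, 7, None, None, None, 42, None, 19, None, None, 14]
Insertion path: 26 -> 20 -> 4 -> 7 -> 19 -> 14
Result: insert 9 as left child of 14
Final tree (level order): [26, 20, 33, 4, None, 31, 35, None, 7, None, None, None, 42, None, 19, None, None, 14, None, 9]


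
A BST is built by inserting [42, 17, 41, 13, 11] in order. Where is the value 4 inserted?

Starting tree (level order): [42, 17, None, 13, 41, 11]
Insertion path: 42 -> 17 -> 13 -> 11
Result: insert 4 as left child of 11
Final tree (level order): [42, 17, None, 13, 41, 11, None, None, None, 4]


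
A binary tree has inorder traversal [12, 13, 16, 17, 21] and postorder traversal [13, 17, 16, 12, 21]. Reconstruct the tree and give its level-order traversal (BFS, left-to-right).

Inorder:   [12, 13, 16, 17, 21]
Postorder: [13, 17, 16, 12, 21]
Algorithm: postorder visits root last, so walk postorder right-to-left;
each value is the root of the current inorder slice — split it at that
value, recurse on the right subtree first, then the left.
Recursive splits:
  root=21; inorder splits into left=[12, 13, 16, 17], right=[]
  root=12; inorder splits into left=[], right=[13, 16, 17]
  root=16; inorder splits into left=[13], right=[17]
  root=17; inorder splits into left=[], right=[]
  root=13; inorder splits into left=[], right=[]
Reconstructed level-order: [21, 12, 16, 13, 17]


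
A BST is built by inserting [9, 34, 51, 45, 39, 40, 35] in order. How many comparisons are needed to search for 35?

Search path for 35: 9 -> 34 -> 51 -> 45 -> 39 -> 35
Found: True
Comparisons: 6


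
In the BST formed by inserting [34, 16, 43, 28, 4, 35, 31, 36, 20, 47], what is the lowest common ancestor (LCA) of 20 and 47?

Tree insertion order: [34, 16, 43, 28, 4, 35, 31, 36, 20, 47]
Tree (level-order array): [34, 16, 43, 4, 28, 35, 47, None, None, 20, 31, None, 36]
In a BST, the LCA of p=20, q=47 is the first node v on the
root-to-leaf path with p <= v <= q (go left if both < v, right if both > v).
Walk from root:
  at 34: 20 <= 34 <= 47, this is the LCA
LCA = 34


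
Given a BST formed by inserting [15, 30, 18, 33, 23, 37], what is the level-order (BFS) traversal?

Tree insertion order: [15, 30, 18, 33, 23, 37]
Tree (level-order array): [15, None, 30, 18, 33, None, 23, None, 37]
BFS from the root, enqueuing left then right child of each popped node:
  queue [15] -> pop 15, enqueue [30], visited so far: [15]
  queue [30] -> pop 30, enqueue [18, 33], visited so far: [15, 30]
  queue [18, 33] -> pop 18, enqueue [23], visited so far: [15, 30, 18]
  queue [33, 23] -> pop 33, enqueue [37], visited so far: [15, 30, 18, 33]
  queue [23, 37] -> pop 23, enqueue [none], visited so far: [15, 30, 18, 33, 23]
  queue [37] -> pop 37, enqueue [none], visited so far: [15, 30, 18, 33, 23, 37]
Result: [15, 30, 18, 33, 23, 37]


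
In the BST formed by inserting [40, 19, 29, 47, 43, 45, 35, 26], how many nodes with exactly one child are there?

Tree built from: [40, 19, 29, 47, 43, 45, 35, 26]
Tree (level-order array): [40, 19, 47, None, 29, 43, None, 26, 35, None, 45]
Rule: These are nodes with exactly 1 non-null child.
Per-node child counts:
  node 40: 2 child(ren)
  node 19: 1 child(ren)
  node 29: 2 child(ren)
  node 26: 0 child(ren)
  node 35: 0 child(ren)
  node 47: 1 child(ren)
  node 43: 1 child(ren)
  node 45: 0 child(ren)
Matching nodes: [19, 47, 43]
Count of nodes with exactly one child: 3


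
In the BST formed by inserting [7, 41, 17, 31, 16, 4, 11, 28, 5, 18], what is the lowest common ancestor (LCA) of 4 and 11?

Tree insertion order: [7, 41, 17, 31, 16, 4, 11, 28, 5, 18]
Tree (level-order array): [7, 4, 41, None, 5, 17, None, None, None, 16, 31, 11, None, 28, None, None, None, 18]
In a BST, the LCA of p=4, q=11 is the first node v on the
root-to-leaf path with p <= v <= q (go left if both < v, right if both > v).
Walk from root:
  at 7: 4 <= 7 <= 11, this is the LCA
LCA = 7


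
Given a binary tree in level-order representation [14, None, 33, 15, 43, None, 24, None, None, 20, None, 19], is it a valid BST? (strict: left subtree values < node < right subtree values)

Level-order array: [14, None, 33, 15, 43, None, 24, None, None, 20, None, 19]
Validate using subtree bounds (lo, hi): at each node, require lo < value < hi,
then recurse left with hi=value and right with lo=value.
Preorder trace (stopping at first violation):
  at node 14 with bounds (-inf, +inf): OK
  at node 33 with bounds (14, +inf): OK
  at node 15 with bounds (14, 33): OK
  at node 24 with bounds (15, 33): OK
  at node 20 with bounds (15, 24): OK
  at node 19 with bounds (15, 20): OK
  at node 43 with bounds (33, +inf): OK
No violation found at any node.
Result: Valid BST


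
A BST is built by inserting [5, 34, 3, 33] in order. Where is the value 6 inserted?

Starting tree (level order): [5, 3, 34, None, None, 33]
Insertion path: 5 -> 34 -> 33
Result: insert 6 as left child of 33
Final tree (level order): [5, 3, 34, None, None, 33, None, 6]


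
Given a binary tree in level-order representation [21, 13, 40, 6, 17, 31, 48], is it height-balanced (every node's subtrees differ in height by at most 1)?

Tree (level-order array): [21, 13, 40, 6, 17, 31, 48]
Definition: a tree is height-balanced if, at every node, |h(left) - h(right)| <= 1 (empty subtree has height -1).
Bottom-up per-node check:
  node 6: h_left=-1, h_right=-1, diff=0 [OK], height=0
  node 17: h_left=-1, h_right=-1, diff=0 [OK], height=0
  node 13: h_left=0, h_right=0, diff=0 [OK], height=1
  node 31: h_left=-1, h_right=-1, diff=0 [OK], height=0
  node 48: h_left=-1, h_right=-1, diff=0 [OK], height=0
  node 40: h_left=0, h_right=0, diff=0 [OK], height=1
  node 21: h_left=1, h_right=1, diff=0 [OK], height=2
All nodes satisfy the balance condition.
Result: Balanced


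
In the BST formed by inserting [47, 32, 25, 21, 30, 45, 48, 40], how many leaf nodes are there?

Tree built from: [47, 32, 25, 21, 30, 45, 48, 40]
Tree (level-order array): [47, 32, 48, 25, 45, None, None, 21, 30, 40]
Rule: A leaf has 0 children.
Per-node child counts:
  node 47: 2 child(ren)
  node 32: 2 child(ren)
  node 25: 2 child(ren)
  node 21: 0 child(ren)
  node 30: 0 child(ren)
  node 45: 1 child(ren)
  node 40: 0 child(ren)
  node 48: 0 child(ren)
Matching nodes: [21, 30, 40, 48]
Count of leaf nodes: 4


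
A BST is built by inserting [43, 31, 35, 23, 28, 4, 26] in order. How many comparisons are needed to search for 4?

Search path for 4: 43 -> 31 -> 23 -> 4
Found: True
Comparisons: 4


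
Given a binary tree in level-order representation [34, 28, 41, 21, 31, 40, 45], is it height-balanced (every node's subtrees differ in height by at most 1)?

Tree (level-order array): [34, 28, 41, 21, 31, 40, 45]
Definition: a tree is height-balanced if, at every node, |h(left) - h(right)| <= 1 (empty subtree has height -1).
Bottom-up per-node check:
  node 21: h_left=-1, h_right=-1, diff=0 [OK], height=0
  node 31: h_left=-1, h_right=-1, diff=0 [OK], height=0
  node 28: h_left=0, h_right=0, diff=0 [OK], height=1
  node 40: h_left=-1, h_right=-1, diff=0 [OK], height=0
  node 45: h_left=-1, h_right=-1, diff=0 [OK], height=0
  node 41: h_left=0, h_right=0, diff=0 [OK], height=1
  node 34: h_left=1, h_right=1, diff=0 [OK], height=2
All nodes satisfy the balance condition.
Result: Balanced


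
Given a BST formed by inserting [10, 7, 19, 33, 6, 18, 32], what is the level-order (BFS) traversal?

Tree insertion order: [10, 7, 19, 33, 6, 18, 32]
Tree (level-order array): [10, 7, 19, 6, None, 18, 33, None, None, None, None, 32]
BFS from the root, enqueuing left then right child of each popped node:
  queue [10] -> pop 10, enqueue [7, 19], visited so far: [10]
  queue [7, 19] -> pop 7, enqueue [6], visited so far: [10, 7]
  queue [19, 6] -> pop 19, enqueue [18, 33], visited so far: [10, 7, 19]
  queue [6, 18, 33] -> pop 6, enqueue [none], visited so far: [10, 7, 19, 6]
  queue [18, 33] -> pop 18, enqueue [none], visited so far: [10, 7, 19, 6, 18]
  queue [33] -> pop 33, enqueue [32], visited so far: [10, 7, 19, 6, 18, 33]
  queue [32] -> pop 32, enqueue [none], visited so far: [10, 7, 19, 6, 18, 33, 32]
Result: [10, 7, 19, 6, 18, 33, 32]


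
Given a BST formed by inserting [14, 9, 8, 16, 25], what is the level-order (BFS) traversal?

Tree insertion order: [14, 9, 8, 16, 25]
Tree (level-order array): [14, 9, 16, 8, None, None, 25]
BFS from the root, enqueuing left then right child of each popped node:
  queue [14] -> pop 14, enqueue [9, 16], visited so far: [14]
  queue [9, 16] -> pop 9, enqueue [8], visited so far: [14, 9]
  queue [16, 8] -> pop 16, enqueue [25], visited so far: [14, 9, 16]
  queue [8, 25] -> pop 8, enqueue [none], visited so far: [14, 9, 16, 8]
  queue [25] -> pop 25, enqueue [none], visited so far: [14, 9, 16, 8, 25]
Result: [14, 9, 16, 8, 25]


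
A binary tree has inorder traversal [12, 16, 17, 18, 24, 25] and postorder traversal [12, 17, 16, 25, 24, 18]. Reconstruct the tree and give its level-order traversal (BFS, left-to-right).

Inorder:   [12, 16, 17, 18, 24, 25]
Postorder: [12, 17, 16, 25, 24, 18]
Algorithm: postorder visits root last, so walk postorder right-to-left;
each value is the root of the current inorder slice — split it at that
value, recurse on the right subtree first, then the left.
Recursive splits:
  root=18; inorder splits into left=[12, 16, 17], right=[24, 25]
  root=24; inorder splits into left=[], right=[25]
  root=25; inorder splits into left=[], right=[]
  root=16; inorder splits into left=[12], right=[17]
  root=17; inorder splits into left=[], right=[]
  root=12; inorder splits into left=[], right=[]
Reconstructed level-order: [18, 16, 24, 12, 17, 25]


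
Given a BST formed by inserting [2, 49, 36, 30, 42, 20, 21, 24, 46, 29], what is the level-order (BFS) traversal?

Tree insertion order: [2, 49, 36, 30, 42, 20, 21, 24, 46, 29]
Tree (level-order array): [2, None, 49, 36, None, 30, 42, 20, None, None, 46, None, 21, None, None, None, 24, None, 29]
BFS from the root, enqueuing left then right child of each popped node:
  queue [2] -> pop 2, enqueue [49], visited so far: [2]
  queue [49] -> pop 49, enqueue [36], visited so far: [2, 49]
  queue [36] -> pop 36, enqueue [30, 42], visited so far: [2, 49, 36]
  queue [30, 42] -> pop 30, enqueue [20], visited so far: [2, 49, 36, 30]
  queue [42, 20] -> pop 42, enqueue [46], visited so far: [2, 49, 36, 30, 42]
  queue [20, 46] -> pop 20, enqueue [21], visited so far: [2, 49, 36, 30, 42, 20]
  queue [46, 21] -> pop 46, enqueue [none], visited so far: [2, 49, 36, 30, 42, 20, 46]
  queue [21] -> pop 21, enqueue [24], visited so far: [2, 49, 36, 30, 42, 20, 46, 21]
  queue [24] -> pop 24, enqueue [29], visited so far: [2, 49, 36, 30, 42, 20, 46, 21, 24]
  queue [29] -> pop 29, enqueue [none], visited so far: [2, 49, 36, 30, 42, 20, 46, 21, 24, 29]
Result: [2, 49, 36, 30, 42, 20, 46, 21, 24, 29]


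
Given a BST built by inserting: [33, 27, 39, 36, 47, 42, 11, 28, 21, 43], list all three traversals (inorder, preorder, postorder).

Tree insertion order: [33, 27, 39, 36, 47, 42, 11, 28, 21, 43]
Tree (level-order array): [33, 27, 39, 11, 28, 36, 47, None, 21, None, None, None, None, 42, None, None, None, None, 43]
Inorder (L, root, R): [11, 21, 27, 28, 33, 36, 39, 42, 43, 47]
Preorder (root, L, R): [33, 27, 11, 21, 28, 39, 36, 47, 42, 43]
Postorder (L, R, root): [21, 11, 28, 27, 36, 43, 42, 47, 39, 33]


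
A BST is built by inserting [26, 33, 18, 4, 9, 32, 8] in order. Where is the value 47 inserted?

Starting tree (level order): [26, 18, 33, 4, None, 32, None, None, 9, None, None, 8]
Insertion path: 26 -> 33
Result: insert 47 as right child of 33
Final tree (level order): [26, 18, 33, 4, None, 32, 47, None, 9, None, None, None, None, 8]


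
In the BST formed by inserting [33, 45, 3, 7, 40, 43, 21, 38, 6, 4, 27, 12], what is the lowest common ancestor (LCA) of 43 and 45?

Tree insertion order: [33, 45, 3, 7, 40, 43, 21, 38, 6, 4, 27, 12]
Tree (level-order array): [33, 3, 45, None, 7, 40, None, 6, 21, 38, 43, 4, None, 12, 27]
In a BST, the LCA of p=43, q=45 is the first node v on the
root-to-leaf path with p <= v <= q (go left if both < v, right if both > v).
Walk from root:
  at 33: both 43 and 45 > 33, go right
  at 45: 43 <= 45 <= 45, this is the LCA
LCA = 45


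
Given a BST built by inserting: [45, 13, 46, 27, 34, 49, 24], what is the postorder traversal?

Tree insertion order: [45, 13, 46, 27, 34, 49, 24]
Tree (level-order array): [45, 13, 46, None, 27, None, 49, 24, 34]
Postorder traversal: [24, 34, 27, 13, 49, 46, 45]


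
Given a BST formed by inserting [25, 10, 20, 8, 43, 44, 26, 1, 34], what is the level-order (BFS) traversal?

Tree insertion order: [25, 10, 20, 8, 43, 44, 26, 1, 34]
Tree (level-order array): [25, 10, 43, 8, 20, 26, 44, 1, None, None, None, None, 34]
BFS from the root, enqueuing left then right child of each popped node:
  queue [25] -> pop 25, enqueue [10, 43], visited so far: [25]
  queue [10, 43] -> pop 10, enqueue [8, 20], visited so far: [25, 10]
  queue [43, 8, 20] -> pop 43, enqueue [26, 44], visited so far: [25, 10, 43]
  queue [8, 20, 26, 44] -> pop 8, enqueue [1], visited so far: [25, 10, 43, 8]
  queue [20, 26, 44, 1] -> pop 20, enqueue [none], visited so far: [25, 10, 43, 8, 20]
  queue [26, 44, 1] -> pop 26, enqueue [34], visited so far: [25, 10, 43, 8, 20, 26]
  queue [44, 1, 34] -> pop 44, enqueue [none], visited so far: [25, 10, 43, 8, 20, 26, 44]
  queue [1, 34] -> pop 1, enqueue [none], visited so far: [25, 10, 43, 8, 20, 26, 44, 1]
  queue [34] -> pop 34, enqueue [none], visited so far: [25, 10, 43, 8, 20, 26, 44, 1, 34]
Result: [25, 10, 43, 8, 20, 26, 44, 1, 34]


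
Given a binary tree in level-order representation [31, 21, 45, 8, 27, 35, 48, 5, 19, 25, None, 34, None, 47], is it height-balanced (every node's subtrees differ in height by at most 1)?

Tree (level-order array): [31, 21, 45, 8, 27, 35, 48, 5, 19, 25, None, 34, None, 47]
Definition: a tree is height-balanced if, at every node, |h(left) - h(right)| <= 1 (empty subtree has height -1).
Bottom-up per-node check:
  node 5: h_left=-1, h_right=-1, diff=0 [OK], height=0
  node 19: h_left=-1, h_right=-1, diff=0 [OK], height=0
  node 8: h_left=0, h_right=0, diff=0 [OK], height=1
  node 25: h_left=-1, h_right=-1, diff=0 [OK], height=0
  node 27: h_left=0, h_right=-1, diff=1 [OK], height=1
  node 21: h_left=1, h_right=1, diff=0 [OK], height=2
  node 34: h_left=-1, h_right=-1, diff=0 [OK], height=0
  node 35: h_left=0, h_right=-1, diff=1 [OK], height=1
  node 47: h_left=-1, h_right=-1, diff=0 [OK], height=0
  node 48: h_left=0, h_right=-1, diff=1 [OK], height=1
  node 45: h_left=1, h_right=1, diff=0 [OK], height=2
  node 31: h_left=2, h_right=2, diff=0 [OK], height=3
All nodes satisfy the balance condition.
Result: Balanced


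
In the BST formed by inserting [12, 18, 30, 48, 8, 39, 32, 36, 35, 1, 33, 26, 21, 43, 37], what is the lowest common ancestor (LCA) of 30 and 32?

Tree insertion order: [12, 18, 30, 48, 8, 39, 32, 36, 35, 1, 33, 26, 21, 43, 37]
Tree (level-order array): [12, 8, 18, 1, None, None, 30, None, None, 26, 48, 21, None, 39, None, None, None, 32, 43, None, 36, None, None, 35, 37, 33]
In a BST, the LCA of p=30, q=32 is the first node v on the
root-to-leaf path with p <= v <= q (go left if both < v, right if both > v).
Walk from root:
  at 12: both 30 and 32 > 12, go right
  at 18: both 30 and 32 > 18, go right
  at 30: 30 <= 30 <= 32, this is the LCA
LCA = 30


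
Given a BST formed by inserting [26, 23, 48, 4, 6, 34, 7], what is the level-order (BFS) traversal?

Tree insertion order: [26, 23, 48, 4, 6, 34, 7]
Tree (level-order array): [26, 23, 48, 4, None, 34, None, None, 6, None, None, None, 7]
BFS from the root, enqueuing left then right child of each popped node:
  queue [26] -> pop 26, enqueue [23, 48], visited so far: [26]
  queue [23, 48] -> pop 23, enqueue [4], visited so far: [26, 23]
  queue [48, 4] -> pop 48, enqueue [34], visited so far: [26, 23, 48]
  queue [4, 34] -> pop 4, enqueue [6], visited so far: [26, 23, 48, 4]
  queue [34, 6] -> pop 34, enqueue [none], visited so far: [26, 23, 48, 4, 34]
  queue [6] -> pop 6, enqueue [7], visited so far: [26, 23, 48, 4, 34, 6]
  queue [7] -> pop 7, enqueue [none], visited so far: [26, 23, 48, 4, 34, 6, 7]
Result: [26, 23, 48, 4, 34, 6, 7]


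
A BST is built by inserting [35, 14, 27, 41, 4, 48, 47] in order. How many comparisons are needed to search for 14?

Search path for 14: 35 -> 14
Found: True
Comparisons: 2


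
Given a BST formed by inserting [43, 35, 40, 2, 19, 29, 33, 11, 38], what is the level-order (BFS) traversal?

Tree insertion order: [43, 35, 40, 2, 19, 29, 33, 11, 38]
Tree (level-order array): [43, 35, None, 2, 40, None, 19, 38, None, 11, 29, None, None, None, None, None, 33]
BFS from the root, enqueuing left then right child of each popped node:
  queue [43] -> pop 43, enqueue [35], visited so far: [43]
  queue [35] -> pop 35, enqueue [2, 40], visited so far: [43, 35]
  queue [2, 40] -> pop 2, enqueue [19], visited so far: [43, 35, 2]
  queue [40, 19] -> pop 40, enqueue [38], visited so far: [43, 35, 2, 40]
  queue [19, 38] -> pop 19, enqueue [11, 29], visited so far: [43, 35, 2, 40, 19]
  queue [38, 11, 29] -> pop 38, enqueue [none], visited so far: [43, 35, 2, 40, 19, 38]
  queue [11, 29] -> pop 11, enqueue [none], visited so far: [43, 35, 2, 40, 19, 38, 11]
  queue [29] -> pop 29, enqueue [33], visited so far: [43, 35, 2, 40, 19, 38, 11, 29]
  queue [33] -> pop 33, enqueue [none], visited so far: [43, 35, 2, 40, 19, 38, 11, 29, 33]
Result: [43, 35, 2, 40, 19, 38, 11, 29, 33]


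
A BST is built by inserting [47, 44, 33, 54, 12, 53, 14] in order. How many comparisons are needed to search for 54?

Search path for 54: 47 -> 54
Found: True
Comparisons: 2


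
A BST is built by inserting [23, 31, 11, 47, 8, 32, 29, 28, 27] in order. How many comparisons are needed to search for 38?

Search path for 38: 23 -> 31 -> 47 -> 32
Found: False
Comparisons: 4


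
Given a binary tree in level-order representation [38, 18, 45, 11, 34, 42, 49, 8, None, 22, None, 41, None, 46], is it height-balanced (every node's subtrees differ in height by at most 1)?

Tree (level-order array): [38, 18, 45, 11, 34, 42, 49, 8, None, 22, None, 41, None, 46]
Definition: a tree is height-balanced if, at every node, |h(left) - h(right)| <= 1 (empty subtree has height -1).
Bottom-up per-node check:
  node 8: h_left=-1, h_right=-1, diff=0 [OK], height=0
  node 11: h_left=0, h_right=-1, diff=1 [OK], height=1
  node 22: h_left=-1, h_right=-1, diff=0 [OK], height=0
  node 34: h_left=0, h_right=-1, diff=1 [OK], height=1
  node 18: h_left=1, h_right=1, diff=0 [OK], height=2
  node 41: h_left=-1, h_right=-1, diff=0 [OK], height=0
  node 42: h_left=0, h_right=-1, diff=1 [OK], height=1
  node 46: h_left=-1, h_right=-1, diff=0 [OK], height=0
  node 49: h_left=0, h_right=-1, diff=1 [OK], height=1
  node 45: h_left=1, h_right=1, diff=0 [OK], height=2
  node 38: h_left=2, h_right=2, diff=0 [OK], height=3
All nodes satisfy the balance condition.
Result: Balanced


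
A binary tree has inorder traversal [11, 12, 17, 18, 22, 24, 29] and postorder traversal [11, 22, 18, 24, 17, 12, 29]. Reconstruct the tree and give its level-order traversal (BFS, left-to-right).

Inorder:   [11, 12, 17, 18, 22, 24, 29]
Postorder: [11, 22, 18, 24, 17, 12, 29]
Algorithm: postorder visits root last, so walk postorder right-to-left;
each value is the root of the current inorder slice — split it at that
value, recurse on the right subtree first, then the left.
Recursive splits:
  root=29; inorder splits into left=[11, 12, 17, 18, 22, 24], right=[]
  root=12; inorder splits into left=[11], right=[17, 18, 22, 24]
  root=17; inorder splits into left=[], right=[18, 22, 24]
  root=24; inorder splits into left=[18, 22], right=[]
  root=18; inorder splits into left=[], right=[22]
  root=22; inorder splits into left=[], right=[]
  root=11; inorder splits into left=[], right=[]
Reconstructed level-order: [29, 12, 11, 17, 24, 18, 22]


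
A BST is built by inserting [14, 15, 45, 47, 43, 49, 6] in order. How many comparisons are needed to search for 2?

Search path for 2: 14 -> 6
Found: False
Comparisons: 2


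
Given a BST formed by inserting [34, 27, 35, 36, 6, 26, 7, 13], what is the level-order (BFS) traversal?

Tree insertion order: [34, 27, 35, 36, 6, 26, 7, 13]
Tree (level-order array): [34, 27, 35, 6, None, None, 36, None, 26, None, None, 7, None, None, 13]
BFS from the root, enqueuing left then right child of each popped node:
  queue [34] -> pop 34, enqueue [27, 35], visited so far: [34]
  queue [27, 35] -> pop 27, enqueue [6], visited so far: [34, 27]
  queue [35, 6] -> pop 35, enqueue [36], visited so far: [34, 27, 35]
  queue [6, 36] -> pop 6, enqueue [26], visited so far: [34, 27, 35, 6]
  queue [36, 26] -> pop 36, enqueue [none], visited so far: [34, 27, 35, 6, 36]
  queue [26] -> pop 26, enqueue [7], visited so far: [34, 27, 35, 6, 36, 26]
  queue [7] -> pop 7, enqueue [13], visited so far: [34, 27, 35, 6, 36, 26, 7]
  queue [13] -> pop 13, enqueue [none], visited so far: [34, 27, 35, 6, 36, 26, 7, 13]
Result: [34, 27, 35, 6, 36, 26, 7, 13]


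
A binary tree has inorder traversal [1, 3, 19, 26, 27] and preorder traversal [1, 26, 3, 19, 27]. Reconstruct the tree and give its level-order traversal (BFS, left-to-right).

Inorder:  [1, 3, 19, 26, 27]
Preorder: [1, 26, 3, 19, 27]
Algorithm: preorder visits root first, so consume preorder in order;
for each root, split the current inorder slice at that value into
left-subtree inorder and right-subtree inorder, then recurse.
Recursive splits:
  root=1; inorder splits into left=[], right=[3, 19, 26, 27]
  root=26; inorder splits into left=[3, 19], right=[27]
  root=3; inorder splits into left=[], right=[19]
  root=19; inorder splits into left=[], right=[]
  root=27; inorder splits into left=[], right=[]
Reconstructed level-order: [1, 26, 3, 27, 19]


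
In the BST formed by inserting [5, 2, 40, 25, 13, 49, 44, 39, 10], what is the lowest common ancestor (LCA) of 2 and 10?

Tree insertion order: [5, 2, 40, 25, 13, 49, 44, 39, 10]
Tree (level-order array): [5, 2, 40, None, None, 25, 49, 13, 39, 44, None, 10]
In a BST, the LCA of p=2, q=10 is the first node v on the
root-to-leaf path with p <= v <= q (go left if both < v, right if both > v).
Walk from root:
  at 5: 2 <= 5 <= 10, this is the LCA
LCA = 5


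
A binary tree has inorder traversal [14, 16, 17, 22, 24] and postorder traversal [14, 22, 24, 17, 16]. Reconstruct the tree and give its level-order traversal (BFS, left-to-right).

Inorder:   [14, 16, 17, 22, 24]
Postorder: [14, 22, 24, 17, 16]
Algorithm: postorder visits root last, so walk postorder right-to-left;
each value is the root of the current inorder slice — split it at that
value, recurse on the right subtree first, then the left.
Recursive splits:
  root=16; inorder splits into left=[14], right=[17, 22, 24]
  root=17; inorder splits into left=[], right=[22, 24]
  root=24; inorder splits into left=[22], right=[]
  root=22; inorder splits into left=[], right=[]
  root=14; inorder splits into left=[], right=[]
Reconstructed level-order: [16, 14, 17, 24, 22]


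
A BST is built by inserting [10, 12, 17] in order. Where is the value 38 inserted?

Starting tree (level order): [10, None, 12, None, 17]
Insertion path: 10 -> 12 -> 17
Result: insert 38 as right child of 17
Final tree (level order): [10, None, 12, None, 17, None, 38]


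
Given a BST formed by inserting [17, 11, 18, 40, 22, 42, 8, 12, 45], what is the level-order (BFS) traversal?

Tree insertion order: [17, 11, 18, 40, 22, 42, 8, 12, 45]
Tree (level-order array): [17, 11, 18, 8, 12, None, 40, None, None, None, None, 22, 42, None, None, None, 45]
BFS from the root, enqueuing left then right child of each popped node:
  queue [17] -> pop 17, enqueue [11, 18], visited so far: [17]
  queue [11, 18] -> pop 11, enqueue [8, 12], visited so far: [17, 11]
  queue [18, 8, 12] -> pop 18, enqueue [40], visited so far: [17, 11, 18]
  queue [8, 12, 40] -> pop 8, enqueue [none], visited so far: [17, 11, 18, 8]
  queue [12, 40] -> pop 12, enqueue [none], visited so far: [17, 11, 18, 8, 12]
  queue [40] -> pop 40, enqueue [22, 42], visited so far: [17, 11, 18, 8, 12, 40]
  queue [22, 42] -> pop 22, enqueue [none], visited so far: [17, 11, 18, 8, 12, 40, 22]
  queue [42] -> pop 42, enqueue [45], visited so far: [17, 11, 18, 8, 12, 40, 22, 42]
  queue [45] -> pop 45, enqueue [none], visited so far: [17, 11, 18, 8, 12, 40, 22, 42, 45]
Result: [17, 11, 18, 8, 12, 40, 22, 42, 45]


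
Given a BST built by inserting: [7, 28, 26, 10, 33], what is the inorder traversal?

Tree insertion order: [7, 28, 26, 10, 33]
Tree (level-order array): [7, None, 28, 26, 33, 10]
Inorder traversal: [7, 10, 26, 28, 33]


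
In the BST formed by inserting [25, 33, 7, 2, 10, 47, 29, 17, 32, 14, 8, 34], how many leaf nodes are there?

Tree built from: [25, 33, 7, 2, 10, 47, 29, 17, 32, 14, 8, 34]
Tree (level-order array): [25, 7, 33, 2, 10, 29, 47, None, None, 8, 17, None, 32, 34, None, None, None, 14]
Rule: A leaf has 0 children.
Per-node child counts:
  node 25: 2 child(ren)
  node 7: 2 child(ren)
  node 2: 0 child(ren)
  node 10: 2 child(ren)
  node 8: 0 child(ren)
  node 17: 1 child(ren)
  node 14: 0 child(ren)
  node 33: 2 child(ren)
  node 29: 1 child(ren)
  node 32: 0 child(ren)
  node 47: 1 child(ren)
  node 34: 0 child(ren)
Matching nodes: [2, 8, 14, 32, 34]
Count of leaf nodes: 5


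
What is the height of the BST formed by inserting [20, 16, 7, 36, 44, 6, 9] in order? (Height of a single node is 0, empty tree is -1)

Insertion order: [20, 16, 7, 36, 44, 6, 9]
Tree (level-order array): [20, 16, 36, 7, None, None, 44, 6, 9]
Compute height bottom-up (empty subtree = -1):
  height(6) = 1 + max(-1, -1) = 0
  height(9) = 1 + max(-1, -1) = 0
  height(7) = 1 + max(0, 0) = 1
  height(16) = 1 + max(1, -1) = 2
  height(44) = 1 + max(-1, -1) = 0
  height(36) = 1 + max(-1, 0) = 1
  height(20) = 1 + max(2, 1) = 3
Height = 3


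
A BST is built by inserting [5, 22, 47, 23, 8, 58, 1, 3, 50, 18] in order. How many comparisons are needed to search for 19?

Search path for 19: 5 -> 22 -> 8 -> 18
Found: False
Comparisons: 4


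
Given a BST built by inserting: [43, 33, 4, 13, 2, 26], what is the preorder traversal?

Tree insertion order: [43, 33, 4, 13, 2, 26]
Tree (level-order array): [43, 33, None, 4, None, 2, 13, None, None, None, 26]
Preorder traversal: [43, 33, 4, 2, 13, 26]


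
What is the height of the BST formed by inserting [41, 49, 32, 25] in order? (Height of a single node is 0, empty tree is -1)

Insertion order: [41, 49, 32, 25]
Tree (level-order array): [41, 32, 49, 25]
Compute height bottom-up (empty subtree = -1):
  height(25) = 1 + max(-1, -1) = 0
  height(32) = 1 + max(0, -1) = 1
  height(49) = 1 + max(-1, -1) = 0
  height(41) = 1 + max(1, 0) = 2
Height = 2


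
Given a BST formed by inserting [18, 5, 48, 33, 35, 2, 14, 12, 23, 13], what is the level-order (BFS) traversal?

Tree insertion order: [18, 5, 48, 33, 35, 2, 14, 12, 23, 13]
Tree (level-order array): [18, 5, 48, 2, 14, 33, None, None, None, 12, None, 23, 35, None, 13]
BFS from the root, enqueuing left then right child of each popped node:
  queue [18] -> pop 18, enqueue [5, 48], visited so far: [18]
  queue [5, 48] -> pop 5, enqueue [2, 14], visited so far: [18, 5]
  queue [48, 2, 14] -> pop 48, enqueue [33], visited so far: [18, 5, 48]
  queue [2, 14, 33] -> pop 2, enqueue [none], visited so far: [18, 5, 48, 2]
  queue [14, 33] -> pop 14, enqueue [12], visited so far: [18, 5, 48, 2, 14]
  queue [33, 12] -> pop 33, enqueue [23, 35], visited so far: [18, 5, 48, 2, 14, 33]
  queue [12, 23, 35] -> pop 12, enqueue [13], visited so far: [18, 5, 48, 2, 14, 33, 12]
  queue [23, 35, 13] -> pop 23, enqueue [none], visited so far: [18, 5, 48, 2, 14, 33, 12, 23]
  queue [35, 13] -> pop 35, enqueue [none], visited so far: [18, 5, 48, 2, 14, 33, 12, 23, 35]
  queue [13] -> pop 13, enqueue [none], visited so far: [18, 5, 48, 2, 14, 33, 12, 23, 35, 13]
Result: [18, 5, 48, 2, 14, 33, 12, 23, 35, 13]


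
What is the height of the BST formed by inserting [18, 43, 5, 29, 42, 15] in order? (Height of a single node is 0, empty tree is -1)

Insertion order: [18, 43, 5, 29, 42, 15]
Tree (level-order array): [18, 5, 43, None, 15, 29, None, None, None, None, 42]
Compute height bottom-up (empty subtree = -1):
  height(15) = 1 + max(-1, -1) = 0
  height(5) = 1 + max(-1, 0) = 1
  height(42) = 1 + max(-1, -1) = 0
  height(29) = 1 + max(-1, 0) = 1
  height(43) = 1 + max(1, -1) = 2
  height(18) = 1 + max(1, 2) = 3
Height = 3


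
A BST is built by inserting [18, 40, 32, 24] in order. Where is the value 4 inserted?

Starting tree (level order): [18, None, 40, 32, None, 24]
Insertion path: 18
Result: insert 4 as left child of 18
Final tree (level order): [18, 4, 40, None, None, 32, None, 24]


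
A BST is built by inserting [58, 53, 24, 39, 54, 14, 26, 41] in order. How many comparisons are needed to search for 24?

Search path for 24: 58 -> 53 -> 24
Found: True
Comparisons: 3


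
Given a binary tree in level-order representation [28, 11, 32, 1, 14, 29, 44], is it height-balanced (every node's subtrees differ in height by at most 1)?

Tree (level-order array): [28, 11, 32, 1, 14, 29, 44]
Definition: a tree is height-balanced if, at every node, |h(left) - h(right)| <= 1 (empty subtree has height -1).
Bottom-up per-node check:
  node 1: h_left=-1, h_right=-1, diff=0 [OK], height=0
  node 14: h_left=-1, h_right=-1, diff=0 [OK], height=0
  node 11: h_left=0, h_right=0, diff=0 [OK], height=1
  node 29: h_left=-1, h_right=-1, diff=0 [OK], height=0
  node 44: h_left=-1, h_right=-1, diff=0 [OK], height=0
  node 32: h_left=0, h_right=0, diff=0 [OK], height=1
  node 28: h_left=1, h_right=1, diff=0 [OK], height=2
All nodes satisfy the balance condition.
Result: Balanced


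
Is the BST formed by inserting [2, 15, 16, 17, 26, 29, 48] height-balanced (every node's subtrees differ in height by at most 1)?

Tree (level-order array): [2, None, 15, None, 16, None, 17, None, 26, None, 29, None, 48]
Definition: a tree is height-balanced if, at every node, |h(left) - h(right)| <= 1 (empty subtree has height -1).
Bottom-up per-node check:
  node 48: h_left=-1, h_right=-1, diff=0 [OK], height=0
  node 29: h_left=-1, h_right=0, diff=1 [OK], height=1
  node 26: h_left=-1, h_right=1, diff=2 [FAIL (|-1-1|=2 > 1)], height=2
  node 17: h_left=-1, h_right=2, diff=3 [FAIL (|-1-2|=3 > 1)], height=3
  node 16: h_left=-1, h_right=3, diff=4 [FAIL (|-1-3|=4 > 1)], height=4
  node 15: h_left=-1, h_right=4, diff=5 [FAIL (|-1-4|=5 > 1)], height=5
  node 2: h_left=-1, h_right=5, diff=6 [FAIL (|-1-5|=6 > 1)], height=6
Node 26 violates the condition: |-1 - 1| = 2 > 1.
Result: Not balanced


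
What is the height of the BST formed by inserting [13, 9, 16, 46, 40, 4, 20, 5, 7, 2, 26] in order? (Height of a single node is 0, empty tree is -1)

Insertion order: [13, 9, 16, 46, 40, 4, 20, 5, 7, 2, 26]
Tree (level-order array): [13, 9, 16, 4, None, None, 46, 2, 5, 40, None, None, None, None, 7, 20, None, None, None, None, 26]
Compute height bottom-up (empty subtree = -1):
  height(2) = 1 + max(-1, -1) = 0
  height(7) = 1 + max(-1, -1) = 0
  height(5) = 1 + max(-1, 0) = 1
  height(4) = 1 + max(0, 1) = 2
  height(9) = 1 + max(2, -1) = 3
  height(26) = 1 + max(-1, -1) = 0
  height(20) = 1 + max(-1, 0) = 1
  height(40) = 1 + max(1, -1) = 2
  height(46) = 1 + max(2, -1) = 3
  height(16) = 1 + max(-1, 3) = 4
  height(13) = 1 + max(3, 4) = 5
Height = 5


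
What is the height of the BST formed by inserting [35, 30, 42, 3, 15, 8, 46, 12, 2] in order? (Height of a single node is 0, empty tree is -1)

Insertion order: [35, 30, 42, 3, 15, 8, 46, 12, 2]
Tree (level-order array): [35, 30, 42, 3, None, None, 46, 2, 15, None, None, None, None, 8, None, None, 12]
Compute height bottom-up (empty subtree = -1):
  height(2) = 1 + max(-1, -1) = 0
  height(12) = 1 + max(-1, -1) = 0
  height(8) = 1 + max(-1, 0) = 1
  height(15) = 1 + max(1, -1) = 2
  height(3) = 1 + max(0, 2) = 3
  height(30) = 1 + max(3, -1) = 4
  height(46) = 1 + max(-1, -1) = 0
  height(42) = 1 + max(-1, 0) = 1
  height(35) = 1 + max(4, 1) = 5
Height = 5


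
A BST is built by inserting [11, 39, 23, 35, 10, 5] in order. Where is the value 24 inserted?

Starting tree (level order): [11, 10, 39, 5, None, 23, None, None, None, None, 35]
Insertion path: 11 -> 39 -> 23 -> 35
Result: insert 24 as left child of 35
Final tree (level order): [11, 10, 39, 5, None, 23, None, None, None, None, 35, 24]


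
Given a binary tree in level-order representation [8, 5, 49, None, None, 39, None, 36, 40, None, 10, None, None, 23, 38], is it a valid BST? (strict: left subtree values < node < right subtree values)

Level-order array: [8, 5, 49, None, None, 39, None, 36, 40, None, 10, None, None, 23, 38]
Validate using subtree bounds (lo, hi): at each node, require lo < value < hi,
then recurse left with hi=value and right with lo=value.
Preorder trace (stopping at first violation):
  at node 8 with bounds (-inf, +inf): OK
  at node 5 with bounds (-inf, 8): OK
  at node 49 with bounds (8, +inf): OK
  at node 39 with bounds (8, 49): OK
  at node 36 with bounds (8, 39): OK
  at node 10 with bounds (36, 39): VIOLATION
Node 10 violates its bound: not (36 < 10 < 39).
Result: Not a valid BST


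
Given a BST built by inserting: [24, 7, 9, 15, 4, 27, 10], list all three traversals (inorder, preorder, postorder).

Tree insertion order: [24, 7, 9, 15, 4, 27, 10]
Tree (level-order array): [24, 7, 27, 4, 9, None, None, None, None, None, 15, 10]
Inorder (L, root, R): [4, 7, 9, 10, 15, 24, 27]
Preorder (root, L, R): [24, 7, 4, 9, 15, 10, 27]
Postorder (L, R, root): [4, 10, 15, 9, 7, 27, 24]


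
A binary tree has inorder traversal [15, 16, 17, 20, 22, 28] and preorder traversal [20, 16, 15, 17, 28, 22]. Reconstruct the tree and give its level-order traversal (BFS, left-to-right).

Inorder:  [15, 16, 17, 20, 22, 28]
Preorder: [20, 16, 15, 17, 28, 22]
Algorithm: preorder visits root first, so consume preorder in order;
for each root, split the current inorder slice at that value into
left-subtree inorder and right-subtree inorder, then recurse.
Recursive splits:
  root=20; inorder splits into left=[15, 16, 17], right=[22, 28]
  root=16; inorder splits into left=[15], right=[17]
  root=15; inorder splits into left=[], right=[]
  root=17; inorder splits into left=[], right=[]
  root=28; inorder splits into left=[22], right=[]
  root=22; inorder splits into left=[], right=[]
Reconstructed level-order: [20, 16, 28, 15, 17, 22]


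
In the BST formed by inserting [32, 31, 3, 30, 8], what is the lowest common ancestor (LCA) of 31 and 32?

Tree insertion order: [32, 31, 3, 30, 8]
Tree (level-order array): [32, 31, None, 3, None, None, 30, 8]
In a BST, the LCA of p=31, q=32 is the first node v on the
root-to-leaf path with p <= v <= q (go left if both < v, right if both > v).
Walk from root:
  at 32: 31 <= 32 <= 32, this is the LCA
LCA = 32


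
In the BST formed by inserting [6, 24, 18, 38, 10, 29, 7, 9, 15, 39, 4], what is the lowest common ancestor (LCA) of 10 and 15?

Tree insertion order: [6, 24, 18, 38, 10, 29, 7, 9, 15, 39, 4]
Tree (level-order array): [6, 4, 24, None, None, 18, 38, 10, None, 29, 39, 7, 15, None, None, None, None, None, 9]
In a BST, the LCA of p=10, q=15 is the first node v on the
root-to-leaf path with p <= v <= q (go left if both < v, right if both > v).
Walk from root:
  at 6: both 10 and 15 > 6, go right
  at 24: both 10 and 15 < 24, go left
  at 18: both 10 and 15 < 18, go left
  at 10: 10 <= 10 <= 15, this is the LCA
LCA = 10


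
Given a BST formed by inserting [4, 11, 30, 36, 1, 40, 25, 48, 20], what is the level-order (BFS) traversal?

Tree insertion order: [4, 11, 30, 36, 1, 40, 25, 48, 20]
Tree (level-order array): [4, 1, 11, None, None, None, 30, 25, 36, 20, None, None, 40, None, None, None, 48]
BFS from the root, enqueuing left then right child of each popped node:
  queue [4] -> pop 4, enqueue [1, 11], visited so far: [4]
  queue [1, 11] -> pop 1, enqueue [none], visited so far: [4, 1]
  queue [11] -> pop 11, enqueue [30], visited so far: [4, 1, 11]
  queue [30] -> pop 30, enqueue [25, 36], visited so far: [4, 1, 11, 30]
  queue [25, 36] -> pop 25, enqueue [20], visited so far: [4, 1, 11, 30, 25]
  queue [36, 20] -> pop 36, enqueue [40], visited so far: [4, 1, 11, 30, 25, 36]
  queue [20, 40] -> pop 20, enqueue [none], visited so far: [4, 1, 11, 30, 25, 36, 20]
  queue [40] -> pop 40, enqueue [48], visited so far: [4, 1, 11, 30, 25, 36, 20, 40]
  queue [48] -> pop 48, enqueue [none], visited so far: [4, 1, 11, 30, 25, 36, 20, 40, 48]
Result: [4, 1, 11, 30, 25, 36, 20, 40, 48]


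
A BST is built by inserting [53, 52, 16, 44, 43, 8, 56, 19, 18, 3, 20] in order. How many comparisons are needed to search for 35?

Search path for 35: 53 -> 52 -> 16 -> 44 -> 43 -> 19 -> 20
Found: False
Comparisons: 7


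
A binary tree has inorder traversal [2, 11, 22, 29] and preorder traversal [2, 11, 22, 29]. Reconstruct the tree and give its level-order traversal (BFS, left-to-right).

Inorder:  [2, 11, 22, 29]
Preorder: [2, 11, 22, 29]
Algorithm: preorder visits root first, so consume preorder in order;
for each root, split the current inorder slice at that value into
left-subtree inorder and right-subtree inorder, then recurse.
Recursive splits:
  root=2; inorder splits into left=[], right=[11, 22, 29]
  root=11; inorder splits into left=[], right=[22, 29]
  root=22; inorder splits into left=[], right=[29]
  root=29; inorder splits into left=[], right=[]
Reconstructed level-order: [2, 11, 22, 29]
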